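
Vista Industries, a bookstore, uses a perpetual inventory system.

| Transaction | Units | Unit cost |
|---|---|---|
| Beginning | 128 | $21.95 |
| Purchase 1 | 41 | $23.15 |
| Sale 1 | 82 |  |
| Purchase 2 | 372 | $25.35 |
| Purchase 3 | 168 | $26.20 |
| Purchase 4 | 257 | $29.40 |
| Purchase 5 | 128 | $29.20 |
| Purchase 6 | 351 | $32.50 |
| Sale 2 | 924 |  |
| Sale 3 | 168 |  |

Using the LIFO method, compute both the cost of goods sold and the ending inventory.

COGS = $33,717.40; ending inventory = $6,574.05

Sale 1 (82) [LIFO — newest first]: 41 @ $23.15 + 41 @ $21.95 = $1,849.10
Sale 2 (924) [LIFO — newest first]: 351 @ $32.50 + 128 @ $29.20 + 257 @ $29.40 + 168 @ $26.20 + 20 @ $25.35 = $27,609.50
Sale 3 (168) [LIFO — newest first]: 168 @ $25.35 = $4,258.80
Total COGS = $1,849.10 + $27,609.50 + $4,258.80 = $33,717.40
Ending inventory: 87 @ $21.95 + 184 @ $25.35 = $6,574.05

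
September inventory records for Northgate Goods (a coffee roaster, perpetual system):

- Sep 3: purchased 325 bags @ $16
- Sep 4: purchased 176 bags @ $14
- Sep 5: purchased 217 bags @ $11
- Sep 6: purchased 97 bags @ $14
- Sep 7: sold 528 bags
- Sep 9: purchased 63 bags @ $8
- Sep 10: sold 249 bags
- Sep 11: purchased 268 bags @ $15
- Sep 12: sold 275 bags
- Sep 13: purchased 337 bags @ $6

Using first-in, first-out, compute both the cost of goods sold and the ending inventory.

Sep 7, 528 sold [FIFO — oldest first]: 325 @ $16 + 176 @ $14 + 27 @ $11 = $7,961
Sep 10, 249 sold [FIFO — oldest first]: 190 @ $11 + 59 @ $14 = $2,916
Sep 12, 275 sold [FIFO — oldest first]: 38 @ $14 + 63 @ $8 + 174 @ $15 = $3,646
Total COGS = $7,961 + $2,916 + $3,646 = $14,523
Ending inventory: 94 @ $15 + 337 @ $6 = $3,432

COGS = $14,523; ending inventory = $3,432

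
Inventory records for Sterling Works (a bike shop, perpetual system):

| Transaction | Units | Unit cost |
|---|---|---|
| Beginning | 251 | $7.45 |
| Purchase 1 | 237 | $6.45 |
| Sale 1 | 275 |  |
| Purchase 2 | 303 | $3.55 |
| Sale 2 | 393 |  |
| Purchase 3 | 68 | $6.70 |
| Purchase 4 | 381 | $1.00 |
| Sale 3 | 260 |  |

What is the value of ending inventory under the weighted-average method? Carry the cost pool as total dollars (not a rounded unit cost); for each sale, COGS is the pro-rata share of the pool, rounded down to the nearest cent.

Ending inventory = $789.06

After Beginning: 251 on hand, pool $1,869.95 (≈ $7.4500 each)
After Purchase 1: 488 on hand, pool $3,398.60 (≈ $6.9643 each)
Sale 1, sell 275: 275/488 × $3,398.60 → $1,915.19
After Purchase 2: 516 on hand, pool $2,559.06 (≈ $4.9594 each)
Sale 2, sell 393: 393/516 × $2,559.06 → $1,949.05
After Purchase 3: 191 on hand, pool $1,065.61 (≈ $5.5791 each)
After Purchase 4: 572 on hand, pool $1,446.61 (≈ $2.5290 each)
Sale 3, sell 260: 260/572 × $1,446.61 → $657.55
Total COGS = $1,915.19 + $1,949.05 + $657.55 = $4,521.79
Ending inventory (cost pool remaining) = $789.06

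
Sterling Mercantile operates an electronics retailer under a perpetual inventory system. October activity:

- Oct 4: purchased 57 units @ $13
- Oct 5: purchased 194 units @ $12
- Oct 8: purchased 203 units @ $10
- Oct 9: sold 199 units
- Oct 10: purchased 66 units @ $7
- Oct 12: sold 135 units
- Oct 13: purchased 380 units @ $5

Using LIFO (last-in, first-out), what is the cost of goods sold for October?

COGS = $3,272

Oct 9, 199 sold [LIFO — newest first]: 199 @ $10 = $1,990
Oct 12, 135 sold [LIFO — newest first]: 66 @ $7 + 4 @ $10 + 65 @ $12 = $1,282
Total COGS = $1,990 + $1,282 = $3,272
Ending inventory: 57 @ $13 + 129 @ $12 + 380 @ $5 = $4,189
Check: goods available $7,461 = COGS $3,272 + ending $4,189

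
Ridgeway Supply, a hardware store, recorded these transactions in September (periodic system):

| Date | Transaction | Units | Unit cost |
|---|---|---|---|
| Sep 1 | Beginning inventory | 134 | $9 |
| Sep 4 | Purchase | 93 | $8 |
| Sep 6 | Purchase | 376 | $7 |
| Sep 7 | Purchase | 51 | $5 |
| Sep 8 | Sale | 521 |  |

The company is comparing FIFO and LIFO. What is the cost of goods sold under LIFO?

FIFO COGS: 134 @ $9 + 93 @ $8 + 294 @ $7 = $4,008
LIFO COGS: 51 @ $5 + 376 @ $7 + 93 @ $8 + 1 @ $9 = $3,640

COGS = $3,640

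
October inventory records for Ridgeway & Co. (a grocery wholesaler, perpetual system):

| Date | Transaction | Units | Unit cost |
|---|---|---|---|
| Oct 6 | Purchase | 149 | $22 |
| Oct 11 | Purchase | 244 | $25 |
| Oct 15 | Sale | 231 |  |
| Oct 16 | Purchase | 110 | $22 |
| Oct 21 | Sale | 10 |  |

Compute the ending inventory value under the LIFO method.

Ending inventory = $5,803

Oct 15, 231 sold [LIFO — newest first]: 231 @ $25 = $5,775
Oct 21, 10 sold [LIFO — newest first]: 10 @ $22 = $220
Total COGS = $5,775 + $220 = $5,995
Ending inventory: 149 @ $22 + 13 @ $25 + 100 @ $22 = $5,803
Check: goods available $11,798 = COGS $5,995 + ending $5,803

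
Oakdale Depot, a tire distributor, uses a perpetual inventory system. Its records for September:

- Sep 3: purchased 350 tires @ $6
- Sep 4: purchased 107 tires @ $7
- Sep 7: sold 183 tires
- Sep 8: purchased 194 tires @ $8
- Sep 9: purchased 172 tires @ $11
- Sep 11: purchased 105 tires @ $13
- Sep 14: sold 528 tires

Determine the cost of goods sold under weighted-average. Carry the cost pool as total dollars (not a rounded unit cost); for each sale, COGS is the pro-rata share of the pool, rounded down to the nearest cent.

COGS = $5,759.71

After Sep 3: 350 on hand, pool $2,100.00 (≈ $6.0000 each)
After Sep 4: 457 on hand, pool $2,849.00 (≈ $6.2341 each)
Sep 7, sell 183: 183/457 × $2,849.00 → $1,140.84
After Sep 8: 468 on hand, pool $3,260.16 (≈ $6.9662 each)
After Sep 9: 640 on hand, pool $5,152.16 (≈ $8.0503 each)
After Sep 11: 745 on hand, pool $6,517.16 (≈ $8.7479 each)
Sep 14, sell 528: 528/745 × $6,517.16 → $4,618.87
Total COGS = $1,140.84 + $4,618.87 = $5,759.71
Ending inventory (cost pool remaining) = $1,898.29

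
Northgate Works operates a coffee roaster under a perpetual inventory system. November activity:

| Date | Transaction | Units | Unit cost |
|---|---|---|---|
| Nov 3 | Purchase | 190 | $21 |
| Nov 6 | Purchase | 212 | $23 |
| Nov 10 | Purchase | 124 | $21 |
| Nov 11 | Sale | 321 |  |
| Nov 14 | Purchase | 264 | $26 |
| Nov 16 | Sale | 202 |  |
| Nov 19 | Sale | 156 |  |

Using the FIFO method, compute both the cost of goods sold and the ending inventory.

Nov 11, 321 sold [FIFO — oldest first]: 190 @ $21 + 131 @ $23 = $7,003
Nov 16, 202 sold [FIFO — oldest first]: 81 @ $23 + 121 @ $21 = $4,404
Nov 19, 156 sold [FIFO — oldest first]: 3 @ $21 + 153 @ $26 = $4,041
Total COGS = $7,003 + $4,404 + $4,041 = $15,448
Ending inventory: 111 @ $26 = $2,886
Check: goods available $18,334 = COGS $15,448 + ending $2,886

COGS = $15,448; ending inventory = $2,886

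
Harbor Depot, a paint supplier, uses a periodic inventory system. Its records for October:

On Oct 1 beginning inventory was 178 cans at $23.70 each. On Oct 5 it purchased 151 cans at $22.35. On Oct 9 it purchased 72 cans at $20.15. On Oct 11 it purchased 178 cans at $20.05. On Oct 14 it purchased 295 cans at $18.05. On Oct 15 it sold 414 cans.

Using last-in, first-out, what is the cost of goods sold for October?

Oct 15, 414 sold [LIFO — newest first]: 295 @ $18.05 + 119 @ $20.05 = $7,710.70
Ending inventory: 178 @ $23.70 + 151 @ $22.35 + 72 @ $20.15 + 59 @ $20.05 = $10,227.20

COGS = $7,710.70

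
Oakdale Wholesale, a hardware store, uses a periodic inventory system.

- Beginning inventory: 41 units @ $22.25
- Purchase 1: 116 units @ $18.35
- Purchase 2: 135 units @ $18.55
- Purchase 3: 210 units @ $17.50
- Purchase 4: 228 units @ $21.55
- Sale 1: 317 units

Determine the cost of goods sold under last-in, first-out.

COGS = $6,470.90

Sale 1 (317) [LIFO — newest first]: 228 @ $21.55 + 89 @ $17.50 = $6,470.90
Ending inventory: 41 @ $22.25 + 116 @ $18.35 + 135 @ $18.55 + 121 @ $17.50 = $7,662.60
Check: goods available $14,133.50 = COGS $6,470.90 + ending $7,662.60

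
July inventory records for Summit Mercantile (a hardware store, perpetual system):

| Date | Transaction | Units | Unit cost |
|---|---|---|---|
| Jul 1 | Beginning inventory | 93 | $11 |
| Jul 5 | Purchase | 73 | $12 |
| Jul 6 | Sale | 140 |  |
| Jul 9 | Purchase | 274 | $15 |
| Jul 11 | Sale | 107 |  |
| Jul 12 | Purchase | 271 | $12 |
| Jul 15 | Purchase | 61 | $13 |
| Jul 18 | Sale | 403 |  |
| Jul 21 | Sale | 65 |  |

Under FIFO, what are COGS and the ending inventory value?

Jul 6, 140 sold [FIFO — oldest first]: 93 @ $11 + 47 @ $12 = $1,587
Jul 11, 107 sold [FIFO — oldest first]: 26 @ $12 + 81 @ $15 = $1,527
Jul 18, 403 sold [FIFO — oldest first]: 193 @ $15 + 210 @ $12 = $5,415
Jul 21, 65 sold [FIFO — oldest first]: 61 @ $12 + 4 @ $13 = $784
Total COGS = $1,587 + $1,527 + $5,415 + $784 = $9,313
Ending inventory: 57 @ $13 = $741
Check: goods available $10,054 = COGS $9,313 + ending $741

COGS = $9,313; ending inventory = $741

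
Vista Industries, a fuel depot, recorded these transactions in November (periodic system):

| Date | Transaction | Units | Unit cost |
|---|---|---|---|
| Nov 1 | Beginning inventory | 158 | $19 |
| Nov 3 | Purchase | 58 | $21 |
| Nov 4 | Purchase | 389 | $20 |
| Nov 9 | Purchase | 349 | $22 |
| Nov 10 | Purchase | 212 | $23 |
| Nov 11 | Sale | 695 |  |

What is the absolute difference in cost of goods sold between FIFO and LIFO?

$1,254

FIFO COGS: 158 @ $19 + 58 @ $21 + 389 @ $20 + 90 @ $22 = $13,980
LIFO COGS: 212 @ $23 + 349 @ $22 + 134 @ $20 = $15,234
Difference = |$13,980 − $15,234| = $1,254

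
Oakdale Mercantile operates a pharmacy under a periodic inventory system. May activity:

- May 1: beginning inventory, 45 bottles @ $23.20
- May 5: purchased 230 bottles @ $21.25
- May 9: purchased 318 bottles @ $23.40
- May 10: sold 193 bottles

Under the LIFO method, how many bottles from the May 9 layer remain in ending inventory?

May 10, 193 sold [LIFO — newest first]: 193 @ $23.40 = $4,516.20
Ending inventory: 45 @ $23.20 + 230 @ $21.25 + 125 @ $23.40 = $8,856.50

125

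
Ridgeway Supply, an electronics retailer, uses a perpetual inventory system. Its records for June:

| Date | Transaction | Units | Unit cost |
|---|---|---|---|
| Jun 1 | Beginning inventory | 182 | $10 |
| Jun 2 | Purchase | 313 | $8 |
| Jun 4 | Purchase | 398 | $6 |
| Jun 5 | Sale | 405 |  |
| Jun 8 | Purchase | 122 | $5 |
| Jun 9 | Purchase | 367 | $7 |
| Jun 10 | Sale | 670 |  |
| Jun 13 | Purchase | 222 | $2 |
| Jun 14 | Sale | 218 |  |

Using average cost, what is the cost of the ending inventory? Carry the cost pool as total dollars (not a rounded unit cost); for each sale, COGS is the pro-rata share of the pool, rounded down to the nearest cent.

After Jun 1: 182 on hand, pool $1,820.00 (≈ $10.0000 each)
After Jun 2: 495 on hand, pool $4,324.00 (≈ $8.7354 each)
After Jun 4: 893 on hand, pool $6,712.00 (≈ $7.5162 each)
Jun 5, sell 405: 405/893 × $6,712.00 → $3,044.07
After Jun 8: 610 on hand, pool $4,277.93 (≈ $7.0130 each)
After Jun 9: 977 on hand, pool $6,846.93 (≈ $7.0081 each)
Jun 10, sell 670: 670/977 × $6,846.93 → $4,695.43
After Jun 13: 529 on hand, pool $2,595.50 (≈ $4.9064 each)
Jun 14, sell 218: 218/529 × $2,595.50 → $1,069.60
Total COGS = $3,044.07 + $4,695.43 + $1,069.60 = $8,809.10
Ending inventory (cost pool remaining) = $1,525.90
Check: goods available $10,335.00 = COGS $8,809.10 + ending $1,525.90

Ending inventory = $1,525.90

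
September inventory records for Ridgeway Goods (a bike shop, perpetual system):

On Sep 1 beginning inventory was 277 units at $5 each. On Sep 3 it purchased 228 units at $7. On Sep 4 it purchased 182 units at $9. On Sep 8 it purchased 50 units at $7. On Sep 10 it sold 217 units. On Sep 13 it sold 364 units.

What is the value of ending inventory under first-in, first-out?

Ending inventory = $1,304

Sep 10, 217 sold [FIFO — oldest first]: 217 @ $5 = $1,085
Sep 13, 364 sold [FIFO — oldest first]: 60 @ $5 + 228 @ $7 + 76 @ $9 = $2,580
Total COGS = $1,085 + $2,580 = $3,665
Ending inventory: 106 @ $9 + 50 @ $7 = $1,304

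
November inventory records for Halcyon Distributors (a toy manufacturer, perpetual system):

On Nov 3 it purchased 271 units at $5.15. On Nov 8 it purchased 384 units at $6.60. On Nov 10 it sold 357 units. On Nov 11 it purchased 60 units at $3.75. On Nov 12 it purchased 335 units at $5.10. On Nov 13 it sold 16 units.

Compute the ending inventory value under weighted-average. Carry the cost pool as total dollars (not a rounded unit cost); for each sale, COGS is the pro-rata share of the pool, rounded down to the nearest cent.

After Nov 3: 271 on hand, pool $1,395.65 (≈ $5.1500 each)
After Nov 8: 655 on hand, pool $3,930.05 (≈ $6.0001 each)
Nov 10, sell 357: 357/655 × $3,930.05 → $2,142.02
After Nov 11: 358 on hand, pool $2,013.03 (≈ $5.6230 each)
After Nov 12: 693 on hand, pool $3,721.53 (≈ $5.3702 each)
Nov 13, sell 16: 16/693 × $3,721.53 → $85.92
Total COGS = $2,142.02 + $85.92 = $2,227.94
Ending inventory (cost pool remaining) = $3,635.61

Ending inventory = $3,635.61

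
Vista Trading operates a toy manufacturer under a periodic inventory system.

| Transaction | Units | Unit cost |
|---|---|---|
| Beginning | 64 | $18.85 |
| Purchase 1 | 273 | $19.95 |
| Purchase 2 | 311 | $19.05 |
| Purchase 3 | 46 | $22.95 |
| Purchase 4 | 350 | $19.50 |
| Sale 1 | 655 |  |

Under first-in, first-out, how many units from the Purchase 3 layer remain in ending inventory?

39

Sale 1 (655) [FIFO — oldest first]: 64 @ $18.85 + 273 @ $19.95 + 311 @ $19.05 + 7 @ $22.95 = $12,737.95
Ending inventory: 39 @ $22.95 + 350 @ $19.50 = $7,720.05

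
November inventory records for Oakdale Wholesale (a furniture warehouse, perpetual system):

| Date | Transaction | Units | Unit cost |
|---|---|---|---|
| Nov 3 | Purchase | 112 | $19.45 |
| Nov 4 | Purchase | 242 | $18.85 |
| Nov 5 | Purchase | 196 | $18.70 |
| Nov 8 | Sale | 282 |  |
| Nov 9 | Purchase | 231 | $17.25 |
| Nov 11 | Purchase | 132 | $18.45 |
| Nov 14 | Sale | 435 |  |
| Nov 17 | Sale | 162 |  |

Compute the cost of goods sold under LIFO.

COGS = $16,164.15

Nov 8, 282 sold [LIFO — newest first]: 196 @ $18.70 + 86 @ $18.85 = $5,286.30
Nov 14, 435 sold [LIFO — newest first]: 132 @ $18.45 + 231 @ $17.25 + 72 @ $18.85 = $7,777.35
Nov 17, 162 sold [LIFO — newest first]: 84 @ $18.85 + 78 @ $19.45 = $3,100.50
Total COGS = $5,286.30 + $7,777.35 + $3,100.50 = $16,164.15
Ending inventory: 34 @ $19.45 = $661.30
Check: goods available $16,825.45 = COGS $16,164.15 + ending $661.30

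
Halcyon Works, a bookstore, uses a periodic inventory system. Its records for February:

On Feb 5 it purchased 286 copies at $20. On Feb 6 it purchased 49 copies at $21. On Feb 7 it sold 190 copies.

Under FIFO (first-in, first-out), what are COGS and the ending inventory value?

Feb 7, 190 sold [FIFO — oldest first]: 190 @ $20 = $3,800
Ending inventory: 96 @ $20 + 49 @ $21 = $2,949

COGS = $3,800; ending inventory = $2,949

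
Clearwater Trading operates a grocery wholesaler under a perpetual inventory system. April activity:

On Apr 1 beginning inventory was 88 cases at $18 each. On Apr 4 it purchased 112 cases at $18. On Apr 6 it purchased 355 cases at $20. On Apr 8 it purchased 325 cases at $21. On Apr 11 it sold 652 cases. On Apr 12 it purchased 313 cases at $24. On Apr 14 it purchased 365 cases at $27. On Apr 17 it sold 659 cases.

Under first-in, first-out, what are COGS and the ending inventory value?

Apr 11, 652 sold [FIFO — oldest first]: 88 @ $18 + 112 @ $18 + 355 @ $20 + 97 @ $21 = $12,737
Apr 17, 659 sold [FIFO — oldest first]: 228 @ $21 + 313 @ $24 + 118 @ $27 = $15,486
Total COGS = $12,737 + $15,486 = $28,223
Ending inventory: 247 @ $27 = $6,669
Check: goods available $34,892 = COGS $28,223 + ending $6,669

COGS = $28,223; ending inventory = $6,669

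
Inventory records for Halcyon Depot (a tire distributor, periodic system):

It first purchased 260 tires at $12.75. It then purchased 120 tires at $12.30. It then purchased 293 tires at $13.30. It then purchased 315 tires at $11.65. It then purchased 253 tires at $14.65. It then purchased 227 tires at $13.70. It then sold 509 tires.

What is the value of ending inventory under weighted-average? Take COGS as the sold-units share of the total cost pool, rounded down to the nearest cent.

Sale 1, sell 509: 509/1468 × $19,174.00 → $6,648.20
Ending inventory (cost pool remaining) = $12,525.80

Ending inventory = $12,525.80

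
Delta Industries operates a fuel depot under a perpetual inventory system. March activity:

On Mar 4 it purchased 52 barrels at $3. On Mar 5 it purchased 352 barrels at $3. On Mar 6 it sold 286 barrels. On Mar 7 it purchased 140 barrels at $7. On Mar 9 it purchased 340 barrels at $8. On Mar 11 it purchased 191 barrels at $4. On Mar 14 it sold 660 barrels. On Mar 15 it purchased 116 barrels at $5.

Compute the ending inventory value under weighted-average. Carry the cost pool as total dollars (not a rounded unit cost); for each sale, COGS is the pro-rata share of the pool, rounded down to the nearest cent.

Ending inventory = $1,367.74

After Mar 4: 52 on hand, pool $156.00 (≈ $3.0000 each)
After Mar 5: 404 on hand, pool $1,212.00 (≈ $3.0000 each)
Mar 6, sell 286: 286/404 × $1,212.00 → $858.00
After Mar 7: 258 on hand, pool $1,334.00 (≈ $5.1705 each)
After Mar 9: 598 on hand, pool $4,054.00 (≈ $6.7793 each)
After Mar 11: 789 on hand, pool $4,818.00 (≈ $6.1065 each)
Mar 14, sell 660: 660/789 × $4,818.00 → $4,030.26
After Mar 15: 245 on hand, pool $1,367.74 (≈ $5.5826 each)
Total COGS = $858.00 + $4,030.26 = $4,888.26
Ending inventory (cost pool remaining) = $1,367.74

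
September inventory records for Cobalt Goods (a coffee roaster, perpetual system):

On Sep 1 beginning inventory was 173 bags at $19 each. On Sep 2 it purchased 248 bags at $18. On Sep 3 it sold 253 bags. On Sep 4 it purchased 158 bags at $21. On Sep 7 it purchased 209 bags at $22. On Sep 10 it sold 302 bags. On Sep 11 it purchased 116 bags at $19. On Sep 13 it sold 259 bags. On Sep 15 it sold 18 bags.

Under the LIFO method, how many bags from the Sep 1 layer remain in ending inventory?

72

Sep 3, 253 sold [LIFO — newest first]: 248 @ $18 + 5 @ $19 = $4,559
Sep 10, 302 sold [LIFO — newest first]: 209 @ $22 + 93 @ $21 = $6,551
Sep 13, 259 sold [LIFO — newest first]: 116 @ $19 + 65 @ $21 + 78 @ $19 = $5,051
Sep 15, 18 sold [LIFO — newest first]: 18 @ $19 = $342
Total COGS = $4,559 + $6,551 + $5,051 + $342 = $16,503
Ending inventory: 72 @ $19 = $1,368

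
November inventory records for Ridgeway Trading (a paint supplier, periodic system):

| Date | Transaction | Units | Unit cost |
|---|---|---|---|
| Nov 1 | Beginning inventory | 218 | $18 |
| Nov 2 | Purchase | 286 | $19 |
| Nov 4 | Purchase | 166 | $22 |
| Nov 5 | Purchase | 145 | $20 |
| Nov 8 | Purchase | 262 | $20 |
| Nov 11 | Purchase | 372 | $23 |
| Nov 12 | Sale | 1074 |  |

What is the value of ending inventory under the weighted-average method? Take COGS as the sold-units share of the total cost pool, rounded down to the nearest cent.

Ending inventory = $7,687.89

Nov 12, sell 1074: 1074/1449 × $29,706.00 → $22,018.11
Ending inventory (cost pool remaining) = $7,687.89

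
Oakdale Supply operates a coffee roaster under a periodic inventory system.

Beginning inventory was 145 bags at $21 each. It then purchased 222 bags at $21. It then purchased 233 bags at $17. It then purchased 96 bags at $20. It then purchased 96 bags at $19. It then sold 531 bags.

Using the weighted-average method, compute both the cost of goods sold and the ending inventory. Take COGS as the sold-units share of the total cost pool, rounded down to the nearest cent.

Sale 1, sell 531: 531/792 × $15,412.00 → $10,333.04
Ending inventory (cost pool remaining) = $5,078.96
Check: goods available $15,412.00 = COGS $10,333.04 + ending $5,078.96

COGS = $10,333.04; ending inventory = $5,078.96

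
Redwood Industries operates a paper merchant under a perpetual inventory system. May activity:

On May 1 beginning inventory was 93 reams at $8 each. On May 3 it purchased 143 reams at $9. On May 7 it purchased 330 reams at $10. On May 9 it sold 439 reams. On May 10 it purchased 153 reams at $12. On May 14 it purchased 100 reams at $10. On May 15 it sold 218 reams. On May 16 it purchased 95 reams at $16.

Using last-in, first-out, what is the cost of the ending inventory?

May 9, 439 sold [LIFO — newest first]: 330 @ $10 + 109 @ $9 = $4,281
May 15, 218 sold [LIFO — newest first]: 100 @ $10 + 118 @ $12 = $2,416
Total COGS = $4,281 + $2,416 = $6,697
Ending inventory: 93 @ $8 + 34 @ $9 + 35 @ $12 + 95 @ $16 = $2,990
Check: goods available $9,687 = COGS $6,697 + ending $2,990

Ending inventory = $2,990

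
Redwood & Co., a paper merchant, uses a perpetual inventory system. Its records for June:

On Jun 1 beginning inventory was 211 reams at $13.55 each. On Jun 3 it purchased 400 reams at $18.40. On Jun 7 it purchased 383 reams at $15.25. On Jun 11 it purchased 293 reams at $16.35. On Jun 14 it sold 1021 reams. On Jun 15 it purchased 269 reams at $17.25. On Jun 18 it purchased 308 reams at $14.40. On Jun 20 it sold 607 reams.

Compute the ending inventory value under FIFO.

Jun 14, 1021 sold [FIFO — oldest first]: 211 @ $13.55 + 400 @ $18.40 + 383 @ $15.25 + 27 @ $16.35 = $16,501.25
Jun 20, 607 sold [FIFO — oldest first]: 266 @ $16.35 + 269 @ $17.25 + 72 @ $14.40 = $10,026.15
Total COGS = $16,501.25 + $10,026.15 = $26,527.40
Ending inventory: 236 @ $14.40 = $3,398.40
Check: goods available $29,925.80 = COGS $26,527.40 + ending $3,398.40

Ending inventory = $3,398.40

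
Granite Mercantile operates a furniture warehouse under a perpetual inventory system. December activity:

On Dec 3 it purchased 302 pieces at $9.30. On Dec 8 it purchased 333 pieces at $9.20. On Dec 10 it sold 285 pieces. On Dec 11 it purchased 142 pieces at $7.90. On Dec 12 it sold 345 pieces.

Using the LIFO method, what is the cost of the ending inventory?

Ending inventory = $1,367.10

Dec 10, 285 sold [LIFO — newest first]: 285 @ $9.20 = $2,622.00
Dec 12, 345 sold [LIFO — newest first]: 142 @ $7.90 + 48 @ $9.20 + 155 @ $9.30 = $3,004.90
Total COGS = $2,622.00 + $3,004.90 = $5,626.90
Ending inventory: 147 @ $9.30 = $1,367.10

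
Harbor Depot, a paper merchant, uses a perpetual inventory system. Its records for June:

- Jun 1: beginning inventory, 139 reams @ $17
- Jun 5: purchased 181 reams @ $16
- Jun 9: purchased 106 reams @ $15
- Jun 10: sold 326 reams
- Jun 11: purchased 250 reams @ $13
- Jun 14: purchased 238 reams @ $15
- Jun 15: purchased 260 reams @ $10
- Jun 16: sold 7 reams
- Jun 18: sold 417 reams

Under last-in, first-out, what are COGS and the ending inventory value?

COGS = $10,209; ending inventory = $6,060

Jun 10, 326 sold [LIFO — newest first]: 106 @ $15 + 181 @ $16 + 39 @ $17 = $5,149
Jun 16, 7 sold [LIFO — newest first]: 7 @ $10 = $70
Jun 18, 417 sold [LIFO — newest first]: 253 @ $10 + 164 @ $15 = $4,990
Total COGS = $5,149 + $70 + $4,990 = $10,209
Ending inventory: 100 @ $17 + 250 @ $13 + 74 @ $15 = $6,060
Check: goods available $16,269 = COGS $10,209 + ending $6,060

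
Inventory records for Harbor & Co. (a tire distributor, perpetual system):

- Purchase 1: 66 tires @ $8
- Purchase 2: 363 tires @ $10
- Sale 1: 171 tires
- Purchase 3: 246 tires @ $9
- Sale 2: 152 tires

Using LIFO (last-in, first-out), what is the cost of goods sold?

COGS = $3,078

Sale 1 (171) [LIFO — newest first]: 171 @ $10 = $1,710
Sale 2 (152) [LIFO — newest first]: 152 @ $9 = $1,368
Total COGS = $1,710 + $1,368 = $3,078
Ending inventory: 66 @ $8 + 192 @ $10 + 94 @ $9 = $3,294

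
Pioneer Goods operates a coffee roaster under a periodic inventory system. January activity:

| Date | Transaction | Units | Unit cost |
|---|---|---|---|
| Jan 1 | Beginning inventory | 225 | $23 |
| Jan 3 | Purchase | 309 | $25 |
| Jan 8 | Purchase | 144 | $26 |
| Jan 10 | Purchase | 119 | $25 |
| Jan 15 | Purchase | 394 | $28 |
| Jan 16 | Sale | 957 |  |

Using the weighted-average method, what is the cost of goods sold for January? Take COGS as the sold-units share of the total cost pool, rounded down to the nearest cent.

COGS = $24,628.88

Jan 16, sell 957: 957/1191 × $30,651.00 → $24,628.88
Ending inventory (cost pool remaining) = $6,022.12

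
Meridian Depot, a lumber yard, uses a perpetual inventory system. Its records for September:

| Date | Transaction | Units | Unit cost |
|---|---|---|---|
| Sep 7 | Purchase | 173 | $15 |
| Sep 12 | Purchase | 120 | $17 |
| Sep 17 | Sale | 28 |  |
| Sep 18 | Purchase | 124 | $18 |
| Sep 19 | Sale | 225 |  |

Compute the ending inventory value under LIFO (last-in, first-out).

Sep 17, 28 sold [LIFO — newest first]: 28 @ $17 = $476
Sep 19, 225 sold [LIFO — newest first]: 124 @ $18 + 92 @ $17 + 9 @ $15 = $3,931
Total COGS = $476 + $3,931 = $4,407
Ending inventory: 164 @ $15 = $2,460

Ending inventory = $2,460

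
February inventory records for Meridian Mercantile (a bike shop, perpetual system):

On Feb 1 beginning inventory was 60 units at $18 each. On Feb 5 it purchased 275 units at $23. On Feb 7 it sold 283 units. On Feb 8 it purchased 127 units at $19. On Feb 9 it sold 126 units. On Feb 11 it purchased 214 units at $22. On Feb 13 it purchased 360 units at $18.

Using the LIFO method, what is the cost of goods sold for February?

Feb 7, 283 sold [LIFO — newest first]: 275 @ $23 + 8 @ $18 = $6,469
Feb 9, 126 sold [LIFO — newest first]: 126 @ $19 = $2,394
Total COGS = $6,469 + $2,394 = $8,863
Ending inventory: 52 @ $18 + 1 @ $19 + 214 @ $22 + 360 @ $18 = $12,143
Check: goods available $21,006 = COGS $8,863 + ending $12,143

COGS = $8,863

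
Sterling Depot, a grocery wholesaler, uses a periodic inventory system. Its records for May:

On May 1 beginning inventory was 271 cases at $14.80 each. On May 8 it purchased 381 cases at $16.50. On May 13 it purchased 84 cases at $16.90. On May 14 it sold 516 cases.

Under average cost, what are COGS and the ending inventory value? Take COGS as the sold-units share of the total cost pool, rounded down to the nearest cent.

May 14, sell 516: 516/736 × $11,716.90 → $8,214.56
Ending inventory (cost pool remaining) = $3,502.34

COGS = $8,214.56; ending inventory = $3,502.34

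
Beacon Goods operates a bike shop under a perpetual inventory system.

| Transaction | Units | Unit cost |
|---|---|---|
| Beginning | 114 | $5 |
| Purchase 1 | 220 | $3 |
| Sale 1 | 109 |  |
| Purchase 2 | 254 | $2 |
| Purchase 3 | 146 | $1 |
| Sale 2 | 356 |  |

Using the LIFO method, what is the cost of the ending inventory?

Sale 1 (109) [LIFO — newest first]: 109 @ $3 = $327
Sale 2 (356) [LIFO — newest first]: 146 @ $1 + 210 @ $2 = $566
Total COGS = $327 + $566 = $893
Ending inventory: 114 @ $5 + 111 @ $3 + 44 @ $2 = $991

Ending inventory = $991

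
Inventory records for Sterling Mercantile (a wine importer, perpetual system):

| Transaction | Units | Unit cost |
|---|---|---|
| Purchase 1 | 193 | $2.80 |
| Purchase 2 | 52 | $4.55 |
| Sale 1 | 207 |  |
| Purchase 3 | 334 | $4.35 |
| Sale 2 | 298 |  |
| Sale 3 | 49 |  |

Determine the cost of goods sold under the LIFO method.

Sale 1 (207) [LIFO — newest first]: 52 @ $4.55 + 155 @ $2.80 = $670.60
Sale 2 (298) [LIFO — newest first]: 298 @ $4.35 = $1,296.30
Sale 3 (49) [LIFO — newest first]: 36 @ $4.35 + 13 @ $2.80 = $193.00
Total COGS = $670.60 + $1,296.30 + $193.00 = $2,159.90
Ending inventory: 25 @ $2.80 = $70.00
Check: goods available $2,229.90 = COGS $2,159.90 + ending $70.00

COGS = $2,159.90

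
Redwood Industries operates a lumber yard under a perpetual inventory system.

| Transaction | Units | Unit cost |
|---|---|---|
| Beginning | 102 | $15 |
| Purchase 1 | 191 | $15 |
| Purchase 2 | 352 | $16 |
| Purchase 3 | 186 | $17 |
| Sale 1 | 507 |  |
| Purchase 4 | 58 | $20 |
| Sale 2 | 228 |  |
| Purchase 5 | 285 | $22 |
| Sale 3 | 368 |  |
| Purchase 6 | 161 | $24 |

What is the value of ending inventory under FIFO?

Ending inventory = $5,426

Sale 1 (507) [FIFO — oldest first]: 102 @ $15 + 191 @ $15 + 214 @ $16 = $7,819
Sale 2 (228) [FIFO — oldest first]: 138 @ $16 + 90 @ $17 = $3,738
Sale 3 (368) [FIFO — oldest first]: 96 @ $17 + 58 @ $20 + 214 @ $22 = $7,500
Total COGS = $7,819 + $3,738 + $7,500 = $19,057
Ending inventory: 71 @ $22 + 161 @ $24 = $5,426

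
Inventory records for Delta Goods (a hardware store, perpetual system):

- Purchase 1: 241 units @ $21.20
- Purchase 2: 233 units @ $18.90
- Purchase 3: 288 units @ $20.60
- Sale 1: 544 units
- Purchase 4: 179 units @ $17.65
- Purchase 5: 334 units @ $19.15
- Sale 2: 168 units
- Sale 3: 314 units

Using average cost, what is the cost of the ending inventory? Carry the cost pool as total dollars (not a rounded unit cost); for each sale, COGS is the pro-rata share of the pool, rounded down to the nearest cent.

Ending inventory = $4,760.06

After Purchase 1: 241 on hand, pool $5,109.20 (≈ $21.2000 each)
After Purchase 2: 474 on hand, pool $9,512.90 (≈ $20.0694 each)
After Purchase 3: 762 on hand, pool $15,445.70 (≈ $20.2699 each)
Sale 1, sell 544: 544/762 × $15,445.70 → $11,026.85
After Purchase 4: 397 on hand, pool $7,578.20 (≈ $19.0887 each)
After Purchase 5: 731 on hand, pool $13,974.30 (≈ $19.1167 each)
Sale 2, sell 168: 168/731 × $13,974.30 → $3,211.60
Sale 3, sell 314: 314/563 × $10,762.70 → $6,002.64
Total COGS = $11,026.85 + $3,211.60 + $6,002.64 = $20,241.09
Ending inventory (cost pool remaining) = $4,760.06
Check: goods available $25,001.15 = COGS $20,241.09 + ending $4,760.06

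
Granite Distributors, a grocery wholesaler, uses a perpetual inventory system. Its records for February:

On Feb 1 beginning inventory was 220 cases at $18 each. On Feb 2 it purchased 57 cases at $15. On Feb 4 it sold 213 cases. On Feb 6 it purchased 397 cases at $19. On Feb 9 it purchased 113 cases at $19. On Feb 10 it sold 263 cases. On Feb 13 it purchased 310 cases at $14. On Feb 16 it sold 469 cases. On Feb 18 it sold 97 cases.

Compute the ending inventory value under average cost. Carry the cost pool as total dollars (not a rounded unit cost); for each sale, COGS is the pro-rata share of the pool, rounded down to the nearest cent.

Ending inventory = $902.76

After Feb 1: 220 on hand, pool $3,960.00 (≈ $18.0000 each)
After Feb 2: 277 on hand, pool $4,815.00 (≈ $17.3827 each)
Feb 4, sell 213: 213/277 × $4,815.00 → $3,702.50
After Feb 6: 461 on hand, pool $8,655.50 (≈ $18.7755 each)
After Feb 9: 574 on hand, pool $10,802.50 (≈ $18.8197 each)
Feb 10, sell 263: 263/574 × $10,802.50 → $4,949.57
After Feb 13: 621 on hand, pool $10,192.93 (≈ $16.4137 each)
Feb 16, sell 469: 469/621 × $10,192.93 → $7,698.04
Feb 18, sell 97: 97/152 × $2,494.89 → $1,592.13
Total COGS = $3,702.50 + $4,949.57 + $7,698.04 + $1,592.13 = $17,942.24
Ending inventory (cost pool remaining) = $902.76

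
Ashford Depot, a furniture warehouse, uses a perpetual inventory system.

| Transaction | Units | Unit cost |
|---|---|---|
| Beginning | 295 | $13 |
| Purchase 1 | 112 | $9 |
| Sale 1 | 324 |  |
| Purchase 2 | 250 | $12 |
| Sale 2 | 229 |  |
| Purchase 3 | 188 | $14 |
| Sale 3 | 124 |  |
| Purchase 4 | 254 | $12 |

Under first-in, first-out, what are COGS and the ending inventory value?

Sale 1 (324) [FIFO — oldest first]: 295 @ $13 + 29 @ $9 = $4,096
Sale 2 (229) [FIFO — oldest first]: 83 @ $9 + 146 @ $12 = $2,499
Sale 3 (124) [FIFO — oldest first]: 104 @ $12 + 20 @ $14 = $1,528
Total COGS = $4,096 + $2,499 + $1,528 = $8,123
Ending inventory: 168 @ $14 + 254 @ $12 = $5,400
Check: goods available $13,523 = COGS $8,123 + ending $5,400

COGS = $8,123; ending inventory = $5,400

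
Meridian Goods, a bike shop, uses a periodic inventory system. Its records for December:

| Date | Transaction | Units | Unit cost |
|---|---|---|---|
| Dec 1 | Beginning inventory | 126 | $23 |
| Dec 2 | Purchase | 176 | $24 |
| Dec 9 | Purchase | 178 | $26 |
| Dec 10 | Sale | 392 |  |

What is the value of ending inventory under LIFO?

Dec 10, 392 sold [LIFO — newest first]: 178 @ $26 + 176 @ $24 + 38 @ $23 = $9,726
Ending inventory: 88 @ $23 = $2,024

Ending inventory = $2,024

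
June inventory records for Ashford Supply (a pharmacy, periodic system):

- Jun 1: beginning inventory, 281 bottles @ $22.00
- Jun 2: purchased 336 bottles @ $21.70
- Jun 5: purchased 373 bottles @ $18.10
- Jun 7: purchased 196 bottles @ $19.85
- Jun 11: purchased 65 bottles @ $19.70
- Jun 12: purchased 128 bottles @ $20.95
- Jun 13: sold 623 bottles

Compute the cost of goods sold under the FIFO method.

COGS = $13,581.80

Jun 13, 623 sold [FIFO — oldest first]: 281 @ $22.00 + 336 @ $21.70 + 6 @ $18.10 = $13,581.80
Ending inventory: 367 @ $18.10 + 196 @ $19.85 + 65 @ $19.70 + 128 @ $20.95 = $14,495.40
Check: goods available $28,077.20 = COGS $13,581.80 + ending $14,495.40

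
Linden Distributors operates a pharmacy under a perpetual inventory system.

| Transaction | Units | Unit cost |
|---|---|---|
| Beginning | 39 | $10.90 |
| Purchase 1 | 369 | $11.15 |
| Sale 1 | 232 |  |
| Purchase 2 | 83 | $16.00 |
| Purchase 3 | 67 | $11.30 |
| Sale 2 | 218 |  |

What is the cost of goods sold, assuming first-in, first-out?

Sale 1 (232) [FIFO — oldest first]: 39 @ $10.90 + 193 @ $11.15 = $2,577.05
Sale 2 (218) [FIFO — oldest first]: 176 @ $11.15 + 42 @ $16.00 = $2,634.40
Total COGS = $2,577.05 + $2,634.40 = $5,211.45
Ending inventory: 41 @ $16.00 + 67 @ $11.30 = $1,413.10

COGS = $5,211.45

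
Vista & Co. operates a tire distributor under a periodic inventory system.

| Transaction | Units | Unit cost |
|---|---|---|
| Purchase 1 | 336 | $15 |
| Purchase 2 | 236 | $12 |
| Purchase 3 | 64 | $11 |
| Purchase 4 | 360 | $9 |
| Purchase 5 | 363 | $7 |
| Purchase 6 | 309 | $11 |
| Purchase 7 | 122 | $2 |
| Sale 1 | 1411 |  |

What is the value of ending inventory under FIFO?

Sale 1 (1411) [FIFO — oldest first]: 336 @ $15 + 236 @ $12 + 64 @ $11 + 360 @ $9 + 363 @ $7 + 52 @ $11 = $14,929
Ending inventory: 257 @ $11 + 122 @ $2 = $3,071

Ending inventory = $3,071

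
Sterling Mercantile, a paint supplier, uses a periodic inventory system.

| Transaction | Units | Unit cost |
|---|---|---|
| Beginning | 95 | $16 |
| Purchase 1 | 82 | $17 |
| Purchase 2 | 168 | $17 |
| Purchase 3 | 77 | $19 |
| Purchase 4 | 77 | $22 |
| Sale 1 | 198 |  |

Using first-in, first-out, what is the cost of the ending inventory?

Sale 1 (198) [FIFO — oldest first]: 95 @ $16 + 82 @ $17 + 21 @ $17 = $3,271
Ending inventory: 147 @ $17 + 77 @ $19 + 77 @ $22 = $5,656

Ending inventory = $5,656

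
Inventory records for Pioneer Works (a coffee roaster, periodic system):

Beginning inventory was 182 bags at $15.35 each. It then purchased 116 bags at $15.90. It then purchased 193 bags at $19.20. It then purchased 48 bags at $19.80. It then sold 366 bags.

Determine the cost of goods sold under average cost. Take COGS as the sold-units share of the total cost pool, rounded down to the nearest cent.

COGS = $6,311.02

Sale 1, sell 366: 366/539 × $9,294.10 → $6,311.02
Ending inventory (cost pool remaining) = $2,983.08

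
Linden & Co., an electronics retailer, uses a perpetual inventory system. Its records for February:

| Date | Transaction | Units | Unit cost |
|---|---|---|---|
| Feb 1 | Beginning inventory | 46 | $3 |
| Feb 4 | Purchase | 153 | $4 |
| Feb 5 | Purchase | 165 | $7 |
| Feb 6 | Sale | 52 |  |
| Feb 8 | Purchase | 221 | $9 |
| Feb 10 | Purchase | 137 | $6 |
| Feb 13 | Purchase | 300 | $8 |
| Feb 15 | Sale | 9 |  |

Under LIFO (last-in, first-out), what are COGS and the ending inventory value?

COGS = $436; ending inventory = $6,680

Feb 6, 52 sold [LIFO — newest first]: 52 @ $7 = $364
Feb 15, 9 sold [LIFO — newest first]: 9 @ $8 = $72
Total COGS = $364 + $72 = $436
Ending inventory: 46 @ $3 + 153 @ $4 + 113 @ $7 + 221 @ $9 + 137 @ $6 + 291 @ $8 = $6,680
Check: goods available $7,116 = COGS $436 + ending $6,680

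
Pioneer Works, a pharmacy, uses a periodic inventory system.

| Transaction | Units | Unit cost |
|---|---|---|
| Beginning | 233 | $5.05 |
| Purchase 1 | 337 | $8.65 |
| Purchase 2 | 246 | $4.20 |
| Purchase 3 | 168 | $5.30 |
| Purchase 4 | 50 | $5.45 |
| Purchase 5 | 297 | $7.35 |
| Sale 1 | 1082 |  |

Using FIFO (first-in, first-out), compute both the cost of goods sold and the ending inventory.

Sale 1 (1082) [FIFO — oldest first]: 233 @ $5.05 + 337 @ $8.65 + 246 @ $4.20 + 168 @ $5.30 + 50 @ $5.45 + 48 @ $7.35 = $6,640.60
Ending inventory: 249 @ $7.35 = $1,830.15

COGS = $6,640.60; ending inventory = $1,830.15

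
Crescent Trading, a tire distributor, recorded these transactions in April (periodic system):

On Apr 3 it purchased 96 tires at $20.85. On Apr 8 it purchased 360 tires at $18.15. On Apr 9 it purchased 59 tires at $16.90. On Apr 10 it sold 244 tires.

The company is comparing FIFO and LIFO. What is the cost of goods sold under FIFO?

FIFO COGS: 96 @ $20.85 + 148 @ $18.15 = $4,687.80
LIFO COGS: 59 @ $16.90 + 185 @ $18.15 = $4,354.85

COGS = $4,687.80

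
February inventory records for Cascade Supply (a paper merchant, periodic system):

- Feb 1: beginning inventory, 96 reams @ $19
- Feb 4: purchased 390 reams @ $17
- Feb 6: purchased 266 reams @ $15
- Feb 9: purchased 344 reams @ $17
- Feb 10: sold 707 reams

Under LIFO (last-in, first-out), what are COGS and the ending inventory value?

COGS = $11,487; ending inventory = $6,805

Feb 10, 707 sold [LIFO — newest first]: 344 @ $17 + 266 @ $15 + 97 @ $17 = $11,487
Ending inventory: 96 @ $19 + 293 @ $17 = $6,805
Check: goods available $18,292 = COGS $11,487 + ending $6,805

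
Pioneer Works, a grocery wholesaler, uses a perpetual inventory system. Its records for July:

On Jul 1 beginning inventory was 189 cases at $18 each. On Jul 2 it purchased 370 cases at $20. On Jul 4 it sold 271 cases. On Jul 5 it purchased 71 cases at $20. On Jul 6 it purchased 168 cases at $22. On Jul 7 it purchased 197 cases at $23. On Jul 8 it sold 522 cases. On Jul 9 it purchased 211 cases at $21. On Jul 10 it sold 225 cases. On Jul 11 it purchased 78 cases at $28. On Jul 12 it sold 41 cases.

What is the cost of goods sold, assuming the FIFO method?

Jul 4, 271 sold [FIFO — oldest first]: 189 @ $18 + 82 @ $20 = $5,042
Jul 8, 522 sold [FIFO — oldest first]: 288 @ $20 + 71 @ $20 + 163 @ $22 = $10,766
Jul 10, 225 sold [FIFO — oldest first]: 5 @ $22 + 197 @ $23 + 23 @ $21 = $5,124
Jul 12, 41 sold [FIFO — oldest first]: 41 @ $21 = $861
Total COGS = $5,042 + $10,766 + $5,124 + $861 = $21,793
Ending inventory: 147 @ $21 + 78 @ $28 = $5,271

COGS = $21,793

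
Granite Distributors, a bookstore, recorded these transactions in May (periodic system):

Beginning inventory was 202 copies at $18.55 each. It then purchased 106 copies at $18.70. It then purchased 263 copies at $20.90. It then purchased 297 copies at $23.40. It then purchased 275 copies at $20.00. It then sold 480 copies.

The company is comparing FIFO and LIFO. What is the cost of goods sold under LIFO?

COGS = $10,297.00

FIFO COGS: 202 @ $18.55 + 106 @ $18.70 + 172 @ $20.90 = $9,324.10
LIFO COGS: 275 @ $20.00 + 205 @ $23.40 = $10,297.00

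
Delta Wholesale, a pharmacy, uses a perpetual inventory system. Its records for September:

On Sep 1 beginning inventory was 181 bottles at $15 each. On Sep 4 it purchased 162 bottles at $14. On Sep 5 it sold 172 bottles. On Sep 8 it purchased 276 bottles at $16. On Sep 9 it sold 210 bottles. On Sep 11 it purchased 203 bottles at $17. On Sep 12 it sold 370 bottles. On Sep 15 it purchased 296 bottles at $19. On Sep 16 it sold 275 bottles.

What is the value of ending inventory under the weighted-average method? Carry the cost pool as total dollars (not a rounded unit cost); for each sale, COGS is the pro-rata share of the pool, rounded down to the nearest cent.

Ending inventory = $1,679.54

After Sep 1: 181 on hand, pool $2,715.00 (≈ $15.0000 each)
After Sep 4: 343 on hand, pool $4,983.00 (≈ $14.5277 each)
Sep 5, sell 172: 172/343 × $4,983.00 → $2,498.76
After Sep 8: 447 on hand, pool $6,900.24 (≈ $15.4368 each)
Sep 9, sell 210: 210/447 × $6,900.24 → $3,241.72
After Sep 11: 440 on hand, pool $7,109.52 (≈ $16.1580 each)
Sep 12, sell 370: 370/440 × $7,109.52 → $5,978.46
After Sep 15: 366 on hand, pool $6,755.06 (≈ $18.4564 each)
Sep 16, sell 275: 275/366 × $6,755.06 → $5,075.52
Total COGS = $2,498.76 + $3,241.72 + $5,978.46 + $5,075.52 = $16,794.46
Ending inventory (cost pool remaining) = $1,679.54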